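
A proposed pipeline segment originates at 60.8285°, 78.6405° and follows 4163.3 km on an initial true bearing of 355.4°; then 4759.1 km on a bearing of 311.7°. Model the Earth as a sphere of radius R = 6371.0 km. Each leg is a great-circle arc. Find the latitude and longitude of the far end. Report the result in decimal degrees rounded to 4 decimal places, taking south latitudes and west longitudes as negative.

Apply the spherical direct solution leg by leg, carrying full precision between legs.
Leg 1: from (60.8285°, 78.6405°), δ = 4163.3/6371 = 0.653477 rad, θ = 355.4° → φ = 81.3581°, λ = -82.4249°.
Leg 2: from (81.3581°, -82.4249°), δ = 4759.1/6371 = 0.746994 rad, θ = 311.7° → φ = 52.4967°, λ = 154.0099°.

latitude 52.4967°, longitude 154.0099°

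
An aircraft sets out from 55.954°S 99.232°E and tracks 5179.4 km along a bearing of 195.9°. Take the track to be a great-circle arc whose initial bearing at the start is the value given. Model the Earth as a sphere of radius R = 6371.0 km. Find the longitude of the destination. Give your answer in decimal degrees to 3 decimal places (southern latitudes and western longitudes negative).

longitude -35.039°

δ = 5179.4/6371 = 0.812965 rad (46.5795°).
Converting: φ₁ = -0.976582 rad, θ = 3.419100 rad.
sin φ₂ = sin φ₁ cos δ + cos φ₁ sin δ cos θ = (-0.828588)(0.687348) + (0.559858)(0.726328)(-0.961741) = -0.960612
φ₂ = asin(-0.960612) = -1.289196 rad = -73.865°.
Then Δλ = atan2(-0.111403, -0.108604) = -2.343472 rad, from sin θ sin δ cos φ₁ over cos δ − sin φ₁ sin φ₂.
Hence λ₂ = 99.232° + -134.271° = -35.039°.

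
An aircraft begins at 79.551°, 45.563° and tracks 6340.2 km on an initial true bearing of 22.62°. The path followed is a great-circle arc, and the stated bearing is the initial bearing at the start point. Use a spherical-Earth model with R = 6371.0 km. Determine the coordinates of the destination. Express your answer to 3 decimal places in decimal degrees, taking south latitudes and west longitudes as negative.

Angular distance δ = d/R = 6340.2 / 6371 = 0.995166 rad.
Start latitude φ₁ = 1.388427 rad; initial bearing θ = 0.394793 rad.
sin φ₂ = sin φ₁ cos δ + cos φ₁ sin δ cos θ = (0.983417)(0.544364) + (0.181360)(0.838849)(0.923076) = 0.675768
φ₂ = asin(0.675768) = 0.742006 rad = 42.514°.
Then Δλ = atan2(0.058513, -0.120197) = 2.688552 rad, from sin θ sin δ cos φ₁ over cos δ − sin φ₁ sin φ₂.
λ₂ = 45.563° + 154.043° = 199.606°, normalized to (−180°, 180°] → -160.394°.

latitude 42.514°, longitude -160.394°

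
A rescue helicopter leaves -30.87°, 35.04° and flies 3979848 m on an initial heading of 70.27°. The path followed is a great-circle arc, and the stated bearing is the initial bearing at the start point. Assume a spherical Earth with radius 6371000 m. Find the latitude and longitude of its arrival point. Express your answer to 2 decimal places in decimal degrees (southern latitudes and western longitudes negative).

latitude -14.28°, longitude 69.66°

δ = 3979848/6371000 = 0.624682 rad (35.7916°).
With φ₁ = -30.87° = -0.538783 rad and θ = 70.27° = 1.226443 rad:
Applying the spherical law of cosines for sides, sin φ₂ = sin φ₁ cos δ + cos φ₁ sin δ cos θ = -0.246729, so φ₂ = -14.28°.
For the longitude increment, Δλ = atan2( sin θ sin δ cos φ₁, cos δ − sin φ₁ sin φ₂ ) = atan2(0.472518, 0.684554) = 34.62°.
λ₂ = 35.04° + 34.62° = 69.66°.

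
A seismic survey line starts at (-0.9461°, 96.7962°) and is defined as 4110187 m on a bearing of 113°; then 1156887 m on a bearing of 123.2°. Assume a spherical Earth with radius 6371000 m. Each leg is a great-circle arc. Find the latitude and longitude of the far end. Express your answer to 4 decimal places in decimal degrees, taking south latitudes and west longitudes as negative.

Apply the spherical direct solution leg by leg, carrying full precision between legs.
Leg 1: from (-0.9461°, 96.7962°), δ = 4110187/6371000 = 0.645140 rad, θ = 113° → φ = -14.3658°, λ = 131.6424°.
Leg 2: from (-14.3658°, 131.6424°), δ = 1156887/6371000 = 0.181586 rad, θ = 123.2° → φ = -19.8662°, λ = 140.8884°.

latitude -19.8662°, longitude 140.8884°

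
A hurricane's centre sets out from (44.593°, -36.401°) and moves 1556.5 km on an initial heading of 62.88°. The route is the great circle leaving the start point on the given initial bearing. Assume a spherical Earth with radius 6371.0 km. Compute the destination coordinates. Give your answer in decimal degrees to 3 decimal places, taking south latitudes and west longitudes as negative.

The arc subtends δ = 1556.5/6371 = 0.244310 rad at the centre.
With φ₁ = 44.593° = 0.778295 rad and θ = 62.88° = 1.097463 rad:
Destination latitude: φ₂ = arcsin( sin φ₁ cos δ + cos φ₁ sin δ cos θ ) = arcsin(0.759739) = 49.441°.
Then Δλ = atan2(0.153312, 0.436917) = 0.337472 rad, from sin θ sin δ cos φ₁ over cos δ − sin φ₁ sin φ₂.
λ₂ = λ₁ + Δλ = -17.065°.

latitude 49.441°, longitude -17.065°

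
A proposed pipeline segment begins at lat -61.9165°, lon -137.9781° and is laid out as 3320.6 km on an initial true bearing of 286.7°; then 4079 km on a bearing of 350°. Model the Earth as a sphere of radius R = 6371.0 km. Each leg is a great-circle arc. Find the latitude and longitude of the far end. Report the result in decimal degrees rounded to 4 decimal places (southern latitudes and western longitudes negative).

Apply the spherical direct solution leg by leg, carrying full precision between legs.
Leg 1: from (-61.9165°, -137.9781°), δ = 3320.6/6371 = 0.521205 rad, θ = 286.7° → φ = -44.2473°, λ = -179.7207°.
Leg 2: from (-44.2473°, -179.7207°), δ = 4079/6371 = 0.640245 rad, θ = 350° → φ = -7.9399°, λ = 174.2671°.

latitude -7.9399°, longitude 174.2671°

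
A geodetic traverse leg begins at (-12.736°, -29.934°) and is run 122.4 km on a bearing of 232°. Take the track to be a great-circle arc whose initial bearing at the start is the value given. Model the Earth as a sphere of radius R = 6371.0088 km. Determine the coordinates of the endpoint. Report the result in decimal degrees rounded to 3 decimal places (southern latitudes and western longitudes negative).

latitude -13.412°, longitude -30.826°

δ = 122.4/6371.0088 = 0.019212 rad (1.1008°).
Converting: φ₁ = -0.222285 rad, θ = 4.049164 rad.
Applying the spherical law of cosines for sides, sin φ₂ = sin φ₁ cos δ + cos φ₁ sin δ cos θ = -0.231955, so φ₂ = -13.412°.
Then Δλ = atan2(-0.014766, 0.948679) = -0.015563 rad, from sin θ sin δ cos φ₁ over cos δ − sin φ₁ sin φ₂.
λ₂ = -29.934° + -0.892° = -30.826°.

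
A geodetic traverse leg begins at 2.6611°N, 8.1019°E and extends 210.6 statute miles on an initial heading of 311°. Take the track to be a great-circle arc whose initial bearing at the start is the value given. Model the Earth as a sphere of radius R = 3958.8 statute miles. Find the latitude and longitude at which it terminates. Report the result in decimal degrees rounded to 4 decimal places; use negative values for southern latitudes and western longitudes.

Angular distance δ = d/R = 210.6 / 3958.8 = 0.053198 rad.
Converting: φ₁ = 0.046445 rad, θ = 5.427974 rad.
Destination latitude: φ₂ = arcsin( sin φ₁ cos δ + cos φ₁ sin δ cos θ ) = arcsin(0.081209) = 4.6581°.
Δλ = atan2( sin θ sin δ cos φ₁ , cos δ − sin φ₁ sin φ₂ ) = atan2(-0.040087, 0.994815) = -0.040274 rad = -2.3075°.
λ₂ = 8.1019° + -2.3075° = 5.7944°.

latitude 4.6581°, longitude 5.7944°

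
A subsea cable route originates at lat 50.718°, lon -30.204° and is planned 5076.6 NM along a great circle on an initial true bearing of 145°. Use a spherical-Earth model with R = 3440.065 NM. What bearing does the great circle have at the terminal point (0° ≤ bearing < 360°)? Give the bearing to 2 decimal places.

final bearing 156.11°

Angular distance δ = d/R = 5076.6 / 3440.065 = 1.475728 rad.
Converting: φ₁ = 0.885196 rad, θ = 2.530727 rad.
sin φ₂ = sin φ₁ cos δ + cos φ₁ sin δ cos θ = (0.774039)(0.094925) + (0.633138)(0.995484)(-0.819152) = -0.442818
φ₂ = asin(-0.442818) = -0.458739 rad = -26.284°.
Δλ = atan2( sin θ sin δ cos φ₁ , cos δ − sin φ₁ sin φ₂ ) = atan2(0.361513, 0.437684) = 0.690376 rad = 39.556°.
Hence λ₂ = -30.204° + 39.556° = 9.352°.
The forward bearing on arrival equals the back-azimuth from the destination plus 180°.
Back-azimuth from P₂ (-26.28°, 9.35°) to P₁ (50.72°, -30.20°), with Δλ' = λ₁ − λ₂ = -39.56°: atan2( sin Δλ' cos φ₁ , cos φ₂ sin φ₁ − sin φ₂ cos φ₁ cos Δλ' ) = 336.11°.
Final bearing = (336.11° + 180°) mod 360° = 156.11°.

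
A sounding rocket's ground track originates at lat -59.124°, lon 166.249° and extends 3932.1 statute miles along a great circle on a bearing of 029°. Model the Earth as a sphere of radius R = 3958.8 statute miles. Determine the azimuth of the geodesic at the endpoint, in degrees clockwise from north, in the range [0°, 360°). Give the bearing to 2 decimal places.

Central angle δ = d/R = 0.993256 rad.
Start latitude φ₁ = -1.031908 rad; initial bearing θ = 0.506145 rad.
Applying the spherical law of cosines for sides, sin φ₂ = sin φ₁ cos δ + cos φ₁ sin δ cos θ = -0.092550, so φ₂ = -5.310°.
Then Δλ = atan2(0.208443, 0.466531) = 0.420184 rad, from sin θ sin δ cos φ₁ over cos δ − sin φ₁ sin φ₂.
λ₂ = 166.249° + 24.075° = 190.324°, normalized to (−180°, 180°] → -169.676°.
The forward bearing on arrival equals the back-azimuth from the destination plus 180°.
Back-azimuth from P₂ (-5.31°, -169.68°) to P₁ (-59.12°, 166.25°), with Δλ' = λ₁ − λ₂ = 335.93°: atan2( sin Δλ' cos φ₁ , cos φ₂ sin φ₁ − sin φ₂ cos φ₁ cos Δλ' ) = 194.47°.
Final bearing = (194.47° + 180°) mod 360° = 14.47°.

final bearing 14.47°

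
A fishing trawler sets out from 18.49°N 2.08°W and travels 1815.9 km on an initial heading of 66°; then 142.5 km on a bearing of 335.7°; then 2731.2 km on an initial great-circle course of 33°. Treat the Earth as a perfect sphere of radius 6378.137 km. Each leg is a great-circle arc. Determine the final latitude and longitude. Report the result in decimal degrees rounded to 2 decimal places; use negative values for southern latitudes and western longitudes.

latitude 44.95°, longitude 32.33°

Apply the spherical direct solution leg by leg, carrying full precision between legs.
Leg 1: from (18.49°, -2.08°), δ = 1815.9/6378.137 = 0.284707 rad, θ = 66° → φ = 24.38°, λ = 14.28°.
Leg 2: from (24.38°, 14.28°), δ = 142.5/6378.137 = 0.022342 rad, θ = 335.7° → φ = 25.54°, λ = 13.70°.
Leg 3: from (25.54°, 13.70°), δ = 2731.2/6378.137 = 0.428213 rad, θ = 33° → φ = 44.95°, λ = 32.33°.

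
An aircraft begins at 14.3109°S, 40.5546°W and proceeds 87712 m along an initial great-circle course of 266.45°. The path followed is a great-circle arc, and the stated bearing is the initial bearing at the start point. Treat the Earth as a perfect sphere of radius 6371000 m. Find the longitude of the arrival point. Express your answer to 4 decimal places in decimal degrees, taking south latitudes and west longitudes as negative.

δ = 87712/6371000 = 0.013767 rad (0.7888°).
Converting: φ₁ = -0.249772 rad, θ = 4.650430 rad.
Destination latitude: φ₂ = arcsin( sin φ₁ cos δ + cos φ₁ sin δ cos θ ) = arcsin(-0.247986) = -14.3584°.
For the longitude increment, Δλ = atan2( sin θ sin δ cos φ₁, cos δ − sin φ₁ sin φ₂ ) = atan2(-0.013314, 0.938607) = -0.8127°.
Hence λ₂ = -40.5546° + -0.8127° = -41.3673°.

longitude -41.3673°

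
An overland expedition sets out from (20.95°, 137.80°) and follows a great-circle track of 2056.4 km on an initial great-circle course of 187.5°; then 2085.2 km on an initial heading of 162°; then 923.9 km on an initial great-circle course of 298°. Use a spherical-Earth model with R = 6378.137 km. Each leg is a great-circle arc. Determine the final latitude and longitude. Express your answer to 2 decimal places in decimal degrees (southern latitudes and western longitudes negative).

Apply the spherical direct solution leg by leg, carrying full precision between legs.
Leg 1: from (20.95°, 137.80°), δ = 2056.4/6378.137 = 0.322414 rad, θ = 187.5° → φ = 2.62°, λ = 135.43°.
Leg 2: from (2.62°, 135.43°), δ = 2085.2/6378.137 = 0.326929 rad, θ = 162° → φ = -15.18°, λ = 141.33°.
Leg 3: from (-15.18°, 141.33°), δ = 923.9/6378.137 = 0.144854 rad, θ = 298° → φ = -11.16°, λ = 133.86°.

latitude -11.16°, longitude 133.86°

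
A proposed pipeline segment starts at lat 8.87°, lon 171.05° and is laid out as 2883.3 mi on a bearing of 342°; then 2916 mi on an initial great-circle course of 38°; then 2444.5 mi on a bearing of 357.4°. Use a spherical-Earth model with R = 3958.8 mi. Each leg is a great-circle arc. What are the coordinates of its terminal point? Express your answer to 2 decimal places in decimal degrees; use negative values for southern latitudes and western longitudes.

latitude 79.81°, longitude 57.42°

Apply the spherical direct solution leg by leg, carrying full precision between legs.
Leg 1: from (8.87°, 171.05°), δ = 2883.3/3958.8 = 0.728327 rad, θ = 342° → φ = 47.78°, λ = 153.23°.
Leg 2: from (47.78°, 153.23°), δ = 2916/3958.8 = 0.736587 rad, θ = 38° → φ = 64.73°, λ = -131.12°.
Leg 3: from (64.73°, -131.12°), δ = 2444.5/3958.8 = 0.617485 rad, θ = 357.4° → φ = 79.81°, λ = 57.42°.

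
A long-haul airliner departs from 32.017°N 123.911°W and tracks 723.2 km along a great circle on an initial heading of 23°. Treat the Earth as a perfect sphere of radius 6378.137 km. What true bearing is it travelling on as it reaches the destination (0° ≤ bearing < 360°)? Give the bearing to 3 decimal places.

final bearing 24.846°

δ = 723.2/6378.137 = 0.113387 rad (6.4966°).
With φ₁ = 32.017° = 0.558802 rad and θ = 23° = 0.401426 rad:
Applying the spherical law of cosines for sides, sin φ₂ = sin φ₁ cos δ + cos φ₁ sin δ cos θ = 0.615074, so φ₂ = 37.957°.
Δλ = atan2( sin θ sin δ cos φ₁ , cos δ − sin φ₁ sin φ₂ ) = atan2(0.037484, 0.667484) = 0.056099 rad = 3.214°.
λ₂ = -123.911° + 3.214° = -120.697°.
The forward bearing on arrival equals the back-azimuth from the destination plus 180°.
Back-azimuth from P₂ (37.957°, -120.697°) to P₁ (32.017°, -123.911°), with Δλ' = λ₁ − λ₂ = -3.214°: atan2( sin Δλ' cos φ₁ , cos φ₂ sin φ₁ − sin φ₂ cos φ₁ cos Δλ' ) = 204.846°.
Final bearing = (204.846° + 180°) mod 360° = 24.846°.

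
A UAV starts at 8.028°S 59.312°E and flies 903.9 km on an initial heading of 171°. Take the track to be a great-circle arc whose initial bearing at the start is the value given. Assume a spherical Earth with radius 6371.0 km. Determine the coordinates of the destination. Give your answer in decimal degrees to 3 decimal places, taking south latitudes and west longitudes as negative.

Angular distance δ = d/R = 903.9 / 6371 = 0.141877 rad.
Start latitude φ₁ = -0.140115 rad; initial bearing θ = 2.984513 rad.
Destination latitude: φ₂ = arcsin( sin φ₁ cos δ + cos φ₁ sin δ cos θ ) = arcsin(-0.276546) = -16.054°.
Then Δλ = atan2(0.021903, 0.951331) = 0.023020 rad, from sin θ sin δ cos φ₁ over cos δ − sin φ₁ sin φ₂.
λ₂ = 59.312° + 1.319° = 60.631°.

latitude -16.054°, longitude 60.631°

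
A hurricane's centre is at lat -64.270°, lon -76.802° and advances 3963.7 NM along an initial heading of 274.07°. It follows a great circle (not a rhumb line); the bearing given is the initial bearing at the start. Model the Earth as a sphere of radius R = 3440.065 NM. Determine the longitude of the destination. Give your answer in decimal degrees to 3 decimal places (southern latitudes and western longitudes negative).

longitude -152.350°

The arc subtends δ = 3963.7/3440.065 = 1.152217 rad at the centre.
Start latitude φ₁ = -1.121723 rad; initial bearing θ = 4.783424 rad.
Destination latitude: φ₂ = arcsin( sin φ₁ cos δ + cos φ₁ sin δ cos θ ) = arcsin(-0.338010) = -19.756°.
Δλ = atan2( sin θ sin δ cos φ₁ , cos δ − sin φ₁ sin φ₂ ) = atan2(-0.395651, 0.101967) = -1.318565 rad = -75.548°.
Hence λ₂ = -76.802° + -75.548° = -152.350°.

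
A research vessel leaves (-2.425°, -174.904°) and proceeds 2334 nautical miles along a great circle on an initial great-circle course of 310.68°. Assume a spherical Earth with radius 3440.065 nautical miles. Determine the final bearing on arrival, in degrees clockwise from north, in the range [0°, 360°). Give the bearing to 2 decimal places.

Angular distance δ = d/R = 2334 / 3440.065 = 0.678476 rad.
Start latitude φ₁ = -0.042324 rad; initial bearing θ = 5.422389 rad.
sin φ₂ = sin φ₁ cos δ + cos φ₁ sin δ cos θ = (-0.042312)(0.778530) + (0.999104)(0.627607)(0.651834) = 0.375788
φ₂ = asin(0.375788) = 0.385247 rad = 22.073°.
Δλ = atan2( sin θ sin δ cos φ₁ , cos δ − sin φ₁ sin φ₂ ) = atan2(-0.475527, 0.794431) = -0.539372 rad = -30.904°.
λ₂ = -174.904° + -30.904° = -205.808°, normalized to (−180°, 180°] → 154.192°.
The forward bearing on arrival equals the back-azimuth from the destination plus 180°.
Back-azimuth from P₂ (22.07°, 154.19°) to P₁ (-2.42°, -174.90°), with Δλ' = λ₁ − λ₂ = -329.10°: atan2( sin Δλ' cos φ₁ , cos φ₂ sin φ₁ − sin φ₂ cos φ₁ cos Δλ' ) = 125.15°.
Final bearing = (125.15° + 180°) mod 360° = 305.15°.

final bearing 305.15°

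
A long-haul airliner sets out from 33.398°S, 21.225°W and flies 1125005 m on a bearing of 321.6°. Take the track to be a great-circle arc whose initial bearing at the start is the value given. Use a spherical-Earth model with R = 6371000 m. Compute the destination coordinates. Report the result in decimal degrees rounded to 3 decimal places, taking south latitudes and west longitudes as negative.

latitude -25.275°, longitude -28.156°

The arc subtends δ = 1125005/6371000 = 0.176582 rad at the centre.
Converting: φ₁ = -0.582905 rad, θ = 5.612979 rad.
sin φ₂ = sin φ₁ cos δ + cos φ₁ sin δ cos θ = (-0.550452)(0.984450) + (0.834867)(0.175666)(0.783693) = -0.426957
φ₂ = asin(-0.426957) = -0.441125 rad = -25.275°.
For the longitude increment, Δλ = atan2( sin θ sin δ cos φ₁, cos δ − sin φ₁ sin φ₂ ) = atan2(-0.091096, 0.749431) = -6.931°.
Hence λ₂ = -21.225° + -6.931° = -28.156°.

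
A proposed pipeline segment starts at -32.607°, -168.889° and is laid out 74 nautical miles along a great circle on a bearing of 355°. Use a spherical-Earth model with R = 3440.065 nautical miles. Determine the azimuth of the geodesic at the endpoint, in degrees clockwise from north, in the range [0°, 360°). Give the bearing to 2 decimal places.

δ = 74/3440.065 = 0.021511 rad (1.2325°).
With φ₁ = -32.607° = -0.569100 rad and θ = 355° = 6.195919 rad:
sin φ₂ = sin φ₁ cos δ + cos φ₁ sin δ cos θ = (-0.538874)(0.999769) + (0.842387)(0.021510)(0.996195) = -0.520699
φ₂ = asin(-0.520699) = -0.547669 rad = -31.379°.
Δλ = atan2( sin θ sin δ cos φ₁ , cos δ − sin φ₁ sin φ₂ ) = atan2(-0.001579, 0.719178) = -0.002196 rad = -0.126°.
Hence λ₂ = -168.889° + -0.126° = -169.015°.
The forward bearing on arrival equals the back-azimuth from the destination plus 180°.
Back-azimuth from P₂ (-31.38°, -169.01°) to P₁ (-32.61°, -168.89°), with Δλ' = λ₁ − λ₂ = 0.13°: atan2( sin Δλ' cos φ₁ , cos φ₂ sin φ₁ − sin φ₂ cos φ₁ cos Δλ' ) = 175.07°.
Final bearing = (175.07° + 180°) mod 360° = 355.07°.

final bearing 355.07°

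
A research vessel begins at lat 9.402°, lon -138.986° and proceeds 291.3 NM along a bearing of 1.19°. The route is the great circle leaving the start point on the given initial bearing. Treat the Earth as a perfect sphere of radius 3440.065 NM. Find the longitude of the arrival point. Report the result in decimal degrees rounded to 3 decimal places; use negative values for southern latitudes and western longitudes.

longitude -138.882°

The arc subtends δ = 291.3/3440.065 = 0.084679 rad at the centre.
With φ₁ = 9.402° = 0.164096 rad and θ = 1.19° = 0.020769 rad:
Applying the spherical law of cosines for sides, sin φ₂ = sin φ₁ cos δ + cos φ₁ sin δ cos θ = 0.246198, so φ₂ = 14.253°.
Then Δλ = atan2(0.001733, 0.956198) = 0.001812 rad, from sin θ sin δ cos φ₁ over cos δ − sin φ₁ sin φ₂.
λ₂ = λ₁ + Δλ = -138.882°.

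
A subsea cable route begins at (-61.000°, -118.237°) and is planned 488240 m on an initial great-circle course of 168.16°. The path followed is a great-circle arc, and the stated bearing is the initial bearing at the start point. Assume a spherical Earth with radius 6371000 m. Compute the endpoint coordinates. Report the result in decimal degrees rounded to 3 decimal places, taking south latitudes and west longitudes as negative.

latitude -65.282°, longitude -116.084°

Angular distance δ = d/R = 488240 / 6371000 = 0.076635 rad.
Converting: φ₁ = -1.064651 rad, θ = 2.934946 rad.
Destination latitude: φ₂ = arcsin( sin φ₁ cos δ + cos φ₁ sin δ cos θ ) = arcsin(-0.908380) = -65.282°.
For the longitude increment, Δλ = atan2( sin θ sin δ cos φ₁, cos δ − sin φ₁ sin φ₂ ) = atan2(0.007616, 0.202578) = 2.153°.
λ₂ = -118.237° + 2.153° = -116.084°.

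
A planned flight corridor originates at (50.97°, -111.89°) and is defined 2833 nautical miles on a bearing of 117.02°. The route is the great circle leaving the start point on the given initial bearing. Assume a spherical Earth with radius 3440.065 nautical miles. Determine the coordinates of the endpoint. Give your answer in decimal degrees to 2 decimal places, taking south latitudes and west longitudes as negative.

latitude 18.55°, longitude -68.32°

Central angle δ = d/R = 0.823531 rad.
Start latitude φ₁ = 0.889594 rad; initial bearing θ = 2.042384 rad.
Applying the spherical law of cosines for sides, sin φ₂ = sin φ₁ cos δ + cos φ₁ sin δ cos θ = 0.318093, so φ₂ = 18.55°.
Δλ = atan2( sin θ sin δ cos φ₁ , cos δ − sin φ₁ sin φ₂ ) = atan2(0.411515, 0.432535) = 0.760500 rad = 43.57°.
λ₂ = λ₁ + Δλ = -68.32°.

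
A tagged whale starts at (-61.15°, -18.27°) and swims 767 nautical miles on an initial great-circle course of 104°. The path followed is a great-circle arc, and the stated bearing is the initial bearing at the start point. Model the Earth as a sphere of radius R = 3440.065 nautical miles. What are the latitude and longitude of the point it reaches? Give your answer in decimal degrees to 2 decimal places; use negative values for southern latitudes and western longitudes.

latitude -61.64°, longitude 8.59°

δ = 767/3440.065 = 0.222961 rad (12.7747°).
Start latitude φ₁ = -1.067269 rad; initial bearing θ = 1.815142 rad.
Destination latitude: φ₂ = arcsin( sin φ₁ cos δ + cos φ₁ sin δ cos θ ) = arcsin(-0.880017) = -61.64°.
Then Δλ = atan2(0.103524, 0.204453) = 0.468713 rad, from sin θ sin δ cos φ₁ over cos δ − sin φ₁ sin φ₂.
λ₂ = λ₁ + Δλ = 8.59°.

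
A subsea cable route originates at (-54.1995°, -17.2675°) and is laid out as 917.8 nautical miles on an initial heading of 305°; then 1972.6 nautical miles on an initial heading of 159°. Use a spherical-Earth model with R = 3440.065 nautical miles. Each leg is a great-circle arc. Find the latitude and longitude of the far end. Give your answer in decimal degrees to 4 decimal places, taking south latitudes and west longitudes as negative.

latitude -71.3718°, longitude 2.7711°

Apply the spherical direct solution leg by leg, carrying full precision between legs.
Leg 1: from (-54.1995°, -17.2675°), δ = 917.8/3440.065 = 0.266797 rad, θ = 305° → φ = -43.9401°, λ = -34.7204°.
Leg 2: from (-43.9401°, -34.7204°), δ = 1972.6/3440.065 = 0.573419 rad, θ = 159° → φ = -71.3718°, λ = 2.7711°.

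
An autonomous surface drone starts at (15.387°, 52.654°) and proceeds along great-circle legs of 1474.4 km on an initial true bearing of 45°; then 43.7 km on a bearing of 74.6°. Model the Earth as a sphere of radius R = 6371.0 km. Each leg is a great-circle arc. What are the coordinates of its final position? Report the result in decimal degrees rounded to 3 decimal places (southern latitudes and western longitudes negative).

latitude 24.600°, longitude 63.337°

Apply the spherical direct solution leg by leg, carrying full precision between legs.
Leg 1: from (15.387°, 52.654°), δ = 1474.4/6371 = 0.231424 rad, θ = 45° → φ = 24.496°, λ = 62.921°.
Leg 2: from (24.496°, 62.921°), δ = 43.7/6371 = 0.006859 rad, θ = 74.6° → φ = 24.600°, λ = 63.337°.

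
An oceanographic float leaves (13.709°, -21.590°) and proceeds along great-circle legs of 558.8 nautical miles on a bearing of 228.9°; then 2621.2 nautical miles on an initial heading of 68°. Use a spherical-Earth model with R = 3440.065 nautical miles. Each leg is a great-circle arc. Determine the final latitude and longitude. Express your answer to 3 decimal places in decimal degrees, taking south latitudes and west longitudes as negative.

Apply the spherical direct solution leg by leg, carrying full precision between legs.
Leg 1: from (13.709°, -21.590°), δ = 558.8/3440.065 = 0.162439 rad, θ = 228.9° → φ = 7.503°, λ = -28.651°.
Leg 2: from (7.503°, -28.651°), δ = 2621.2/3440.065 = 0.761962 rad, θ = 68° → φ = 20.540°, λ = 14.469°.

latitude 20.540°, longitude 14.469°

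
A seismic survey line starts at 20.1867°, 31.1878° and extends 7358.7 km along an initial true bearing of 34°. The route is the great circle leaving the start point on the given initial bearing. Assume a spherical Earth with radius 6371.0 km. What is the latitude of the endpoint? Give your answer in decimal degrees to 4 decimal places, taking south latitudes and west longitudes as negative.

Central angle δ = d/R = 1.155031 rad.
Converting: φ₁ = 0.352324 rad, θ = 0.593412 rad.
sin φ₂ = sin φ₁ cos δ + cos φ₁ sin δ cos θ = (0.345080)(0.403891) + (0.938573)(0.914807)(0.829038) = 0.851198
φ₂ = asin(0.851198) = 1.018263 rad = 58.3422°.
For the longitude increment, Δλ = atan2( sin θ sin δ cos φ₁, cos δ − sin φ₁ sin φ₂ ) = atan2(0.480131, 0.110159) = 77.0780°.
λ₂ = λ₁ + Δλ = 108.2658°.

latitude 58.3422°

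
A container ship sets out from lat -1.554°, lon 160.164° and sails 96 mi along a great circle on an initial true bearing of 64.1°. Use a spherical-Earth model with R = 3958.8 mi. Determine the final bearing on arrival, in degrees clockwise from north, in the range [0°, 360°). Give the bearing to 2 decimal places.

final bearing 64.07°

δ = 96/3958.8 = 0.024250 rad (1.3894°).
Converting: φ₁ = -0.027122 rad, θ = 1.118756 rad.
Destination latitude: φ₂ = arcsin( sin φ₁ cos δ + cos φ₁ sin δ cos θ ) = arcsin(-0.016524) = -0.947°.
Δλ = atan2( sin θ sin δ cos φ₁ , cos δ − sin φ₁ sin φ₂ ) = atan2(0.021804, 0.999258) = 0.021817 rad = 1.250°.
λ₂ = λ₁ + Δλ = 161.414°.
The forward bearing on arrival equals the back-azimuth from the destination plus 180°.
Back-azimuth from P₂ (-0.95°, 161.41°) to P₁ (-1.55°, 160.16°), with Δλ' = λ₁ − λ₂ = -1.25°: atan2( sin Δλ' cos φ₁ , cos φ₂ sin φ₁ − sin φ₂ cos φ₁ cos Δλ' ) = 244.07°.
Final bearing = (244.07° + 180°) mod 360° = 64.07°.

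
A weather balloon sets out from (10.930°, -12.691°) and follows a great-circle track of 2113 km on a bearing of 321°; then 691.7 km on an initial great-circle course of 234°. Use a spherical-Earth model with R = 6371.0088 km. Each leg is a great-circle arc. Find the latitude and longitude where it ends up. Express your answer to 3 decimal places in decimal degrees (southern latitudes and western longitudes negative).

Apply the spherical direct solution leg by leg, carrying full precision between legs.
Leg 1: from (10.930°, -12.691°), δ = 2113/6371.0088 = 0.331659 rad, θ = 321° → φ = 25.324°, λ = -25.794°.
Leg 2: from (25.324°, -25.794°), δ = 691.7/6371.0088 = 0.108570 rad, θ = 234° → φ = 21.570°, λ = -31.203°.

latitude 21.570°, longitude -31.203°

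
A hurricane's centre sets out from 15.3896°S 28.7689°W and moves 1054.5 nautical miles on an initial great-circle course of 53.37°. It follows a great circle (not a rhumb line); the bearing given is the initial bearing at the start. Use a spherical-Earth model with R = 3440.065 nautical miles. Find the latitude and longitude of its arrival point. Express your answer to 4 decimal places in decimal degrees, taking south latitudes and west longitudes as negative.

latitude -4.5555°, longitude -14.7094°

Central angle δ = d/R = 0.306535 rad.
Converting: φ₁ = -0.268599 rad, θ = 0.931482 rad.
sin φ₂ = sin φ₁ cos δ + cos φ₁ sin δ cos θ = (-0.265381)(0.953385) + (0.964144)(0.301757)(0.596645) = -0.079424
φ₂ = asin(-0.079424) = -0.079508 rad = -4.5555°.
For the longitude increment, Δλ = atan2( sin θ sin δ cos φ₁, cos δ − sin φ₁ sin φ₂ ) = atan2(0.233478, 0.932307) = 14.0595°.
Hence λ₂ = -28.7689° + 14.0595° = -14.7094°.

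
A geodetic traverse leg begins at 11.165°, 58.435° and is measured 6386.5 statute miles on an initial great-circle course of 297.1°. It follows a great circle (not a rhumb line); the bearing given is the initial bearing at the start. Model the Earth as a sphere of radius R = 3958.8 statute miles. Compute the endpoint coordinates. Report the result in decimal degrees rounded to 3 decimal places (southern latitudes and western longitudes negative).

latitude 25.996°, longitude -39.866°

δ = 6386.5/3958.8 = 1.613241 rad (92.4319°).
Start latitude φ₁ = 0.194866 rad; initial bearing θ = 5.185373 rad.
Destination latitude: φ₂ = arcsin( sin φ₁ cos δ + cos φ₁ sin δ cos θ ) = arcsin(0.438304) = 25.996°.
For the longitude increment, Δλ = atan2( sin θ sin δ cos φ₁, cos δ − sin φ₁ sin φ₂ ) = atan2(-0.872578, -0.127303) = -98.301°.
λ₂ = λ₁ + Δλ = -39.866°.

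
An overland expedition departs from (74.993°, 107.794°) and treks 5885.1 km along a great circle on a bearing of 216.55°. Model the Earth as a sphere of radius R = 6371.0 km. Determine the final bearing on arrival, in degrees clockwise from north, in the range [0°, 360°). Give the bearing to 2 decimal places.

final bearing 189.76°

Central angle δ = d/R = 0.923733 rad.
Converting: φ₁ = 1.308875 rad, θ = 3.779510 rad.
Destination latitude: φ₂ = arcsin( sin φ₁ cos δ + cos φ₁ sin δ cos θ ) = arcsin(0.416320) = 24.602°.
Then Δλ = atan2(-0.123032, 0.200725) = -0.549880 rad, from sin θ sin δ cos φ₁ over cos δ − sin φ₁ sin φ₂.
λ₂ = λ₁ + Δλ = 76.288°.
The forward bearing on arrival equals the back-azimuth from the destination plus 180°.
Back-azimuth from P₂ (24.60°, 76.29°) to P₁ (74.99°, 107.79°), with Δλ' = λ₁ − λ₂ = 31.51°: atan2( sin Δλ' cos φ₁ , cos φ₂ sin φ₁ − sin φ₂ cos φ₁ cos Δλ' ) = 9.76°.
Final bearing = (9.76° + 180°) mod 360° = 189.76°.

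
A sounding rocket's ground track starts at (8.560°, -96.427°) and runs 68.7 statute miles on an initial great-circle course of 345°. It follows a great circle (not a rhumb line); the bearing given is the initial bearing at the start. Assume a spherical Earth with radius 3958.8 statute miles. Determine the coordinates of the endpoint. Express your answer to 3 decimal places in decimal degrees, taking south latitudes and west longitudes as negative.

latitude 9.520°, longitude -96.688°

The arc subtends δ = 68.7/3958.8 = 0.017354 rad at the centre.
Start latitude φ₁ = 0.149400 rad; initial bearing θ = 6.021386 rad.
Applying the spherical law of cosines for sides, sin φ₂ = sin φ₁ cos δ + cos φ₁ sin δ cos θ = 0.165397, so φ₂ = 9.520°.
Then Δλ = atan2(-0.004441, 0.975231) = -0.004554 rad, from sin θ sin δ cos φ₁ over cos δ − sin φ₁ sin φ₂.
λ₂ = λ₁ + Δλ = -96.688°.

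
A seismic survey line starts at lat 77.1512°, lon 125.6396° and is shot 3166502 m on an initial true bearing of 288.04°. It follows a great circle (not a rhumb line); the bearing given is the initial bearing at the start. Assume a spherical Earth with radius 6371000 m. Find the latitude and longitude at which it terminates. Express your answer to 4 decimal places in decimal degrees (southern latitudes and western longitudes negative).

latitude 62.8524°, longitude 42.1219°

Central angle δ = d/R = 0.497018 rad.
Converting: φ₁ = 1.346542 rad, θ = 5.027246 rad.
sin φ₂ = sin φ₁ cos δ + cos φ₁ sin δ cos θ = (0.974960)(0.879008) + (0.222379)(0.476807)(0.309681) = 0.889834
φ₂ = asin(0.889834) = 1.096982 rad = 62.8524°.
Δλ = atan2( sin θ sin δ cos φ₁ , cos δ − sin φ₁ sin φ₂ ) = atan2(-0.100819, 0.011455) = -1.457660 rad = -83.5177°.
Hence λ₂ = 125.6396° + -83.5177° = 42.1219°.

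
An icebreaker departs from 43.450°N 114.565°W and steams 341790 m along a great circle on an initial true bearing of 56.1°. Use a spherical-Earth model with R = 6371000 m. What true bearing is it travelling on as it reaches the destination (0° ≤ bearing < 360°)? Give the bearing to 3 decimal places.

final bearing 58.625°

Central angle δ = d/R = 0.053648 rad.
Converting: φ₁ = 0.758346 rad, θ = 0.979130 rad.
Destination latitude: φ₂ = arcsin( sin φ₁ cos δ + cos φ₁ sin δ cos θ ) = arcsin(0.708444) = 45.108°.
For the longitude increment, Δλ = atan2( sin θ sin δ cos φ₁, cos δ − sin φ₁ sin φ₂ ) = atan2(0.032311, 0.511349) = 3.616°.
Hence λ₂ = -114.565° + 3.616° = -110.949°.
The forward bearing on arrival equals the back-azimuth from the destination plus 180°.
Back-azimuth from P₂ (45.108°, -110.949°) to P₁ (43.450°, -114.565°), with Δλ' = λ₁ − λ₂ = -3.616°: atan2( sin Δλ' cos φ₁ , cos φ₂ sin φ₁ − sin φ₂ cos φ₁ cos Δλ' ) = 238.625°.
Final bearing = (238.625° + 180°) mod 360° = 58.625°.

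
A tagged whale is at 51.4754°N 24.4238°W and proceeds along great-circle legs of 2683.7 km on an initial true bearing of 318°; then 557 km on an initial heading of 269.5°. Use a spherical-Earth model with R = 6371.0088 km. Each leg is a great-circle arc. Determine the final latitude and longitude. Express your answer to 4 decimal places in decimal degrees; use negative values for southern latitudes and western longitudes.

Apply the spherical direct solution leg by leg, carrying full precision between legs.
Leg 1: from (51.4754°, -24.4238°), δ = 2683.7/6371.0088 = 0.421236 rad, θ = 318° → φ = 64.5837°, λ = -64.0278°.
Leg 2: from (64.5837°, -64.0278°), δ = 557/6371.0088 = 0.087427 rad, θ = 269.5° → φ = 64.0841°, λ = -75.5517°.

latitude 64.0841°, longitude -75.5517°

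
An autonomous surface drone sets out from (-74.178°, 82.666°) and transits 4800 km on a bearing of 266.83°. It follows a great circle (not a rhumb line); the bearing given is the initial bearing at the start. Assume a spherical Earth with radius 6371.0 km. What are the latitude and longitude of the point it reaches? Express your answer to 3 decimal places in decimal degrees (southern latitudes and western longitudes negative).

latitude -45.401°, longitude 6.044°

δ = 4800/6371 = 0.753414 rad (43.1674°).
Converting: φ₁ = -1.294650 rad, θ = 4.657062 rad.
Applying the spherical law of cosines for sides, sin φ₂ = sin φ₁ cos δ + cos φ₁ sin δ cos θ = -0.712039, so φ₂ = -45.401°.
For the longitude increment, Δλ = atan2( sin θ sin δ cos φ₁, cos δ − sin φ₁ sin φ₂ ) = atan2(-0.186243, 0.044295) = -76.622°.
λ₂ = λ₁ + Δλ = 6.044°.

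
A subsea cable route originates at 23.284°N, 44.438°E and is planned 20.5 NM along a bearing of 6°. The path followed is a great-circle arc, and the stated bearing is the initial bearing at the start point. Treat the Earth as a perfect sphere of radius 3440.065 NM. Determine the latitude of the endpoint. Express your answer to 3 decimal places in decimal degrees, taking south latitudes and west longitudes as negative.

Angular distance δ = d/R = 20.5 / 3440.065 = 0.005959 rad.
Converting: φ₁ = 0.406382 rad, θ = 0.104720 rad.
Destination latitude: φ₂ = arcsin( sin φ₁ cos δ + cos φ₁ sin δ cos θ ) = arcsin(0.400726) = 23.624°.
Then Δλ = atan2(0.000572, 0.841580) = 0.000680 rad, from sin θ sin δ cos φ₁ over cos δ − sin φ₁ sin φ₂.
λ₂ = λ₁ + Δλ = 44.477°.

latitude 23.624°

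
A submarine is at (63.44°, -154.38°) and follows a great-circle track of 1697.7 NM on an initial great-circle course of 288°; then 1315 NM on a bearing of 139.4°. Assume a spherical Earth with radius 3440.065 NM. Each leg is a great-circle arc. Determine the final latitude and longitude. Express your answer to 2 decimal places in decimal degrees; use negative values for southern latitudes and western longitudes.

latitude 40.08°, longitude 164.38°

Apply the spherical direct solution leg by leg, carrying full precision between legs.
Leg 1: from (63.44°, -154.38°), δ = 1697.7/3440.065 = 0.493508 rad, θ = 288° → φ = 58.56°, λ = 145.88°.
Leg 2: from (58.56°, 145.88°), δ = 1315/3440.065 = 0.382260 rad, θ = 139.4° → φ = 40.08°, λ = 164.38°.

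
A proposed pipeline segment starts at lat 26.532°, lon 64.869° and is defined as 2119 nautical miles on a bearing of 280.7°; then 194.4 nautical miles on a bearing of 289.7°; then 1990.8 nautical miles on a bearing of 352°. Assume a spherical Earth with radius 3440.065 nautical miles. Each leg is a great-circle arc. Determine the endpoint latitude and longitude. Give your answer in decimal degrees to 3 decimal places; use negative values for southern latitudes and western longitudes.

Apply the spherical direct solution leg by leg, carrying full precision between legs.
Leg 1: from (26.532°, 64.869°), δ = 2119/3440.065 = 0.615977 rad, θ = 280.7° → φ = 27.424°, λ = 25.108°.
Leg 2: from (27.424°, 25.108°), δ = 194.4/3440.065 = 0.056511 rad, θ = 289.7° → φ = 28.472°, λ = 21.640°.
Leg 3: from (28.472°, 21.640°), δ = 1990.8/3440.065 = 0.578710 rad, θ = 352° → φ = 61.071°, λ = 12.586°.

latitude 61.071°, longitude 12.586°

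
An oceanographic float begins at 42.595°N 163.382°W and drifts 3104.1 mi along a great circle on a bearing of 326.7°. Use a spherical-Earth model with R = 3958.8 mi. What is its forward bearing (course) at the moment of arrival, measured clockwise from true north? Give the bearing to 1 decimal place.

The arc subtends δ = 3104.1/3958.8 = 0.784101 rad at the centre.
Converting: φ₁ = 0.743423 rad, θ = 5.701991 rad.
sin φ₂ = sin φ₁ cos δ + cos φ₁ sin δ cos θ = (0.676812)(0.708023) + (0.736156)(0.706189)(0.835807) = 0.913706
φ₂ = asin(0.913706) = 1.152312 rad = 66.023°.
Then Δλ = atan2(-0.285418, 0.089616) = -1.266561 rad, from sin θ sin δ cos φ₁ over cos δ − sin φ₁ sin φ₂.
λ₂ = -163.382° + -72.569° = -235.951°, normalized to (−180°, 180°] → 124.049°.
The forward bearing on arrival equals the back-azimuth from the destination plus 180°.
Back-azimuth from P₂ (66.0°, 124.0°) to P₁ (42.6°, -163.4°), with Δλ' = λ₁ − λ₂ = -287.4°: atan2( sin Δλ' cos φ₁ , cos φ₂ sin φ₁ − sin φ₂ cos φ₁ cos Δλ' ) = 84.0°.
Final bearing = (84.0° + 180°) mod 360° = 264.0°.

final bearing 264.0°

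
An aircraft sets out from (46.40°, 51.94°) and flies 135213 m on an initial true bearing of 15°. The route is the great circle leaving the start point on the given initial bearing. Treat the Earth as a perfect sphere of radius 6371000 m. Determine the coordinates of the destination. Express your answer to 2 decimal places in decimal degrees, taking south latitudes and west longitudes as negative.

Central angle δ = d/R = 0.021223 rad.
Start latitude φ₁ = 0.809833 rad; initial bearing θ = 0.261799 rad.
sin φ₂ = sin φ₁ cos δ + cos φ₁ sin δ cos θ = (0.724172)(0.999775) + (0.689620)(0.021222)(0.965926) = 0.738145
φ₂ = asin(0.738145) = 0.830317 rad = 47.57°.
Then Δλ = atan2(0.003788, 0.465231) = 0.008142 rad, from sin θ sin δ cos φ₁ over cos δ − sin φ₁ sin φ₂.
Hence λ₂ = 51.94° + 0.47° = 52.41°.

latitude 47.57°, longitude 52.41°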